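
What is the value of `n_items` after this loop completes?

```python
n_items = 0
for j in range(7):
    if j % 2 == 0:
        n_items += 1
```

Count numbers divisible by 2 in range(7)
`n_items` takes the values: 0 → 1 → 2 → 3 → 4

Answer: 4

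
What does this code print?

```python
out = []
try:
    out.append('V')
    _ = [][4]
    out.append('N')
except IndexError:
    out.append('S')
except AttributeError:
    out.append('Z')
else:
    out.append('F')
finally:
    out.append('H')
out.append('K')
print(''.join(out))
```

Execution trace: 'V' (try body) → 'S' (except IndexError) → 'H' (finally) → 'K' (after the try/except). Output: VSHK

Answer: VSHK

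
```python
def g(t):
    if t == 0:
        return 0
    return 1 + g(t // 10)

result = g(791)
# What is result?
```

Count of digits of 791: 3

Answer: 3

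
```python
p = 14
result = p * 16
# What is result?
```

Trace:
`p = 14` → p = 14
`result = p * 16` → result = 224
So result = 224

Answer: 224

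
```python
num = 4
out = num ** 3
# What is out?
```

Trace:
`num = 4` → num = 4
`out = num ** 3` → out = 64
So out = 64

Answer: 64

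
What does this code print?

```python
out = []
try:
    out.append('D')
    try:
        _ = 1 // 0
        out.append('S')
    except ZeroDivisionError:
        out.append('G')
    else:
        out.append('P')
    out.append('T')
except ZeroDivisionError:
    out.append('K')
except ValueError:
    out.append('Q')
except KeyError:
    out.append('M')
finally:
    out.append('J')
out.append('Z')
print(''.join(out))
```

Execution trace: 'D' (try body) → 'G' (inner except ZeroDivisionError) → 'T' (try body, no exception) → 'J' (finally) → 'Z' (after the try/except). Output: DGTJZ

Answer: DGTJZ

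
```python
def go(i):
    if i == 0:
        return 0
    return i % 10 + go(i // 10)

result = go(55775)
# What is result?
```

Sum of digits of 55775: 5 + 7 + 7 + 5 + 5 = 29

Answer: 29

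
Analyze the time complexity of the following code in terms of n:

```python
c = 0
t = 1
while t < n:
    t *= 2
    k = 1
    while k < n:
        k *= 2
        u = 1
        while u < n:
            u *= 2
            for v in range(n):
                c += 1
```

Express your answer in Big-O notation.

Each loop level contributes: log n × log n × log n × n. Multiplying the contributions gives O(n log^3 n).

Answer: O(n log^3 n)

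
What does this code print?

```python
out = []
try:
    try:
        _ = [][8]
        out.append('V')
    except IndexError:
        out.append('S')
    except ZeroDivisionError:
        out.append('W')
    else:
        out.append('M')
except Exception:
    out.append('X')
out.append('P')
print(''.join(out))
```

Execution trace: 'S' (inner except IndexError) → 'P' (after the try/except). Output: SP

Answer: SP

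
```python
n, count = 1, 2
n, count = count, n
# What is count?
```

Trace:
`n, count = 1, 2` → n = 1; count = 2
`n, count = count, n` → n = 2; count = 1
So count = 1

Answer: 1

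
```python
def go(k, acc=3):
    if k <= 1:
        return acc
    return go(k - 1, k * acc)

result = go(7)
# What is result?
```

Accumulator trace (n, acc): (7, 3) -> (6, 21) -> (5, 126) -> (4, 630) -> (3, 2520) -> (2, 7560) -> (1, 15120) -> return 15120

Answer: 15120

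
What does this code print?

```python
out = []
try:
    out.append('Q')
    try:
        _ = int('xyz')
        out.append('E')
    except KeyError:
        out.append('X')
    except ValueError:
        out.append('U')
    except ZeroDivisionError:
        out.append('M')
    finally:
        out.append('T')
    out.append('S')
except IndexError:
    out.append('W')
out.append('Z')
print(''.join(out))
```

Execution trace: 'Q' (try body) → 'U' (inner except ValueError) → 'T' (inner finally) → 'S' (try body, no exception) → 'Z' (after the try/except). Output: QUTSZ

Answer: QUTSZ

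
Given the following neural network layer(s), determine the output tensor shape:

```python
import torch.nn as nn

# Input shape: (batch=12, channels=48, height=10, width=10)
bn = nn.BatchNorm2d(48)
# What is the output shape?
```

Input: (12, 48, 10, 10) -> Output: (12, 48, 10, 10)

Answer: (12, 48, 10, 10)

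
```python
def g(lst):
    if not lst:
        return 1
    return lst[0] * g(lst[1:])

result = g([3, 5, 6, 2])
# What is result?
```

Product over [3, 5, 6, 2] = 3 * 5 * 6 * 2 = 180

Answer: 180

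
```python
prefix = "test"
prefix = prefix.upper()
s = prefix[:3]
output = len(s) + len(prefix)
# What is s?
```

Trace:
`prefix = "test"` → prefix = 'test'
`prefix = prefix.upper()` → prefix = 'TEST'
`s = prefix[:3]` → s = 'TES'
`output = len(s) + len(prefix)` → output = 7
So s = 'TES'

Answer: 'TES'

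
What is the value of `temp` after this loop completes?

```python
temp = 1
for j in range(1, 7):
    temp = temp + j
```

Start at 1, add 1 through 6
`temp` takes the values: 1 → 2 → 4 → 7 → 11 → 16 → 22

Answer: 22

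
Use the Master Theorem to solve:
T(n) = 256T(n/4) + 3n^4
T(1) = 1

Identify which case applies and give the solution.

a=256, b=4, f(n)=3n^4. log_4(256) = 4. Since c=4 = 4, Case 2 applies: T(n) = Θ(n^log_b(a) · log n) = O(n^4 log n).

Answer: O(n^4 log n) - Case 2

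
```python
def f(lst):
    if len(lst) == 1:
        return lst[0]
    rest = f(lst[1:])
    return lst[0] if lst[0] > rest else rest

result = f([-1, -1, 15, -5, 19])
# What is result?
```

Recursive max over [-1, -1, 15, -5, 19] = 19

Answer: 19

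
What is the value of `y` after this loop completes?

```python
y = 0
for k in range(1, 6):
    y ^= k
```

XOR of 1 to 5
`y` takes the values: 0 → 1 → 3 → 0 → 4 → 1

Answer: 1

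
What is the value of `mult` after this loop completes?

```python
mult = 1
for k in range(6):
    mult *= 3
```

3^6 = 729
`mult` takes the values: 1 → 3 → 9 → 27 → 81 → 243 → 729

Answer: 729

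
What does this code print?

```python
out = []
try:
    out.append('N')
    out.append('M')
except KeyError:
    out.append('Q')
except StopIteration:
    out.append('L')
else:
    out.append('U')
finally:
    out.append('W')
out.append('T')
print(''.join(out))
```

Execution trace: 'N' (try body) → 'M' (try body, no exception) → 'U' (else) → 'W' (finally) → 'T' (after the try/except). Output: NMUWT

Answer: NMUWT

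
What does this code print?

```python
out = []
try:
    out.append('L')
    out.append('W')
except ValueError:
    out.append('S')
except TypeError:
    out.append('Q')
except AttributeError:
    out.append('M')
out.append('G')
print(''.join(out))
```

Execution trace: 'L' (try body) → 'W' (try body, no exception) → 'G' (after the try/except). Output: LWG

Answer: LWG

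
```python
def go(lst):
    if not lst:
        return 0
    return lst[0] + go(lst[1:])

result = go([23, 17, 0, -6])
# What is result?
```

23 + 17 + 0 + (-6) + 0 = 34

Answer: 34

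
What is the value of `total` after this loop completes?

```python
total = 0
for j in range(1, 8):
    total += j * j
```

Sum of squares 1² to 7² = 140
`total` takes the values: 0 → 1 → 5 → 14 → 30 → 55 → 91 → 140

Answer: 140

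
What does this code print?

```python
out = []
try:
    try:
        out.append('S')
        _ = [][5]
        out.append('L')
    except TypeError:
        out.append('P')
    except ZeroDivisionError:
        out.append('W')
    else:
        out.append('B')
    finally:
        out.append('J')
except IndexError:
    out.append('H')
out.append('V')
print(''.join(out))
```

Execution trace: 'S' (try body) → 'J' (finally) → 'H' (outer except IndexError) → 'V' (after the try/except). Output: SJHV

Answer: SJHV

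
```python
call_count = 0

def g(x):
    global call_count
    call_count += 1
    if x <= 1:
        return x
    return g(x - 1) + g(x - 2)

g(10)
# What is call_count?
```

Calls(x) = 1 + Calls(x-1) + Calls(x-2); Calls(0)=Calls(1)=1. For x=10 this gives 177.

Answer: 177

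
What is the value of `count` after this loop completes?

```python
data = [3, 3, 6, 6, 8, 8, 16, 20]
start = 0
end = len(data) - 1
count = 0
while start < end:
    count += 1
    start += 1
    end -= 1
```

Iterations until pointers meet (list length 8)
`count` takes the values: 0 → 1 → 2 → 3 → 4

Answer: 4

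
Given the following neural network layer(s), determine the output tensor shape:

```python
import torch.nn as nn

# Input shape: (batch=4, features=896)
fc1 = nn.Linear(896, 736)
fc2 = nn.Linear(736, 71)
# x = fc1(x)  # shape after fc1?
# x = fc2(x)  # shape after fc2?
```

Input: (4, 896) -> after fc1: (4, 736) -> Output: (4, 71)

Answer: (4, 71)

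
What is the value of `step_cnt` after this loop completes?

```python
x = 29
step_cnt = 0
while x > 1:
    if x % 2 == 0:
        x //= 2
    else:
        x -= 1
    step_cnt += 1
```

Steps to reduce 29 to 1
`step_cnt` takes the values: 0 → 1 → 2 → 3 → 4 → 5 → 6 → 7

Answer: 7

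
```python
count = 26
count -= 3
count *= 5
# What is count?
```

Trace:
`count = 26` → count = 26
`count -= 3` → count = 23
`count *= 5` → count = 115
So count = 115

Answer: 115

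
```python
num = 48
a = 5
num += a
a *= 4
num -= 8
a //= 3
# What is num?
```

Trace:
`num = 48` → num = 48
`a = 5` → a = 5
`num += a` → num = 53
`a *= 4` → a = 20
`num -= 8` → num = 45
`a //= 3` → a = 6
So num = 45

Answer: 45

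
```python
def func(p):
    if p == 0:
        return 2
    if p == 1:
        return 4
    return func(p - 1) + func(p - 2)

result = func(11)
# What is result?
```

Build up from base cases: func(0)=2, func(1)=4, func(2)=6, func(3)=10, func(4)=16, func(5)=26, func(6)=42, ..., func(11)=466

Answer: 466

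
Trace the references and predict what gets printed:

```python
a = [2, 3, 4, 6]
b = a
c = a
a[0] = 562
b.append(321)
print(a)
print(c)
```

Key concept: multiple aliases.
Step by step:
`a = [2, 3, 4, 6]` → a = [2, 3, 4, 6]
`b = a` → b = [2, 3, 4, 6] (same object as a)
`c = a` → c = [2, 3, 4, 6] (same object as a, b)
`a[0] = 562` → a = [562, 3, 4, 6] (same object as b, c); b = [562, 3, 4, 6] (same object as a, c); c = [562, 3, 4, 6] (same object as a, b)
`b.append(321)` → a = [562, 3, 4, 6, 321] (same object as b, c); b = [562, 3, 4, 6, 321] (same object as a, c); c = [562, 3, 4, 6, 321] (same object as a, b)
`print(a)` → prints [562, 3, 4, 6, 321]
`print(c)` → prints [562, 3, 4, 6, 321]

Answer:
[562, 3, 4, 6, 321]
[562, 3, 4, 6, 321]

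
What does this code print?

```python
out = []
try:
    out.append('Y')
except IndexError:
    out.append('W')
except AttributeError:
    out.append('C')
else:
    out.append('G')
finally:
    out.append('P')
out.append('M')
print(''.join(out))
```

Execution trace: 'Y' (try body, no exception) → 'G' (else) → 'P' (finally) → 'M' (after the try/except). Output: YGPM

Answer: YGPM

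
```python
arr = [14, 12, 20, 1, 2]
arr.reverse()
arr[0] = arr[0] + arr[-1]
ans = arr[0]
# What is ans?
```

Trace:
`arr = [14, 12, 20, 1, 2]` → arr = [14, 12, 20, 1, 2]
`arr.reverse()` → arr = [2, 1, 20, 12, 14]
`arr[0] = arr[0] + arr[-1]` → arr = [16, 1, 20, 12, 14]
`ans = arr[0]` → ans = 16
So ans = 16

Answer: 16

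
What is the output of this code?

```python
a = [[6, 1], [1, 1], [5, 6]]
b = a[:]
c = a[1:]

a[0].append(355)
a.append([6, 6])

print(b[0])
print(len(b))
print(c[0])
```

Key concept: slice with nested mutation.
Step by step:
`a = [[6, 1], [1, 1], [5, 6]]` → a = [[6, 1], [1, 1], [5, 6]]
`b = a[:]` → b = [[6, 1], [1, 1], [5, 6]]
`c = a[1:]` → c = [[1, 1], [5, 6]]
`a[0].append(355)` → a = [[6, 1, 355], [1, 1], [5, 6]]; b = [[6, 1, 355], [1, 1], [5, 6]]
`a.append([6, 6])` → a = [[6, 1, 355], [1, 1], [5, 6], [6, 6]]
`print(b[0])` → prints [6, 1, 355]
`print(len(b))` → prints 3
`print(c[0])` → prints [1, 1]

Answer:
[6, 1, 355]
3
[1, 1]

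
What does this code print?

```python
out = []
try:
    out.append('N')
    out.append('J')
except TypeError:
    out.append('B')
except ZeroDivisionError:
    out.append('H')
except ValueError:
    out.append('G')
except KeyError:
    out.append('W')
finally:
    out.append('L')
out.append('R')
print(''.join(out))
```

Execution trace: 'N' (try body) → 'J' (try body, no exception) → 'L' (finally) → 'R' (after the try/except). Output: NJLR

Answer: NJLR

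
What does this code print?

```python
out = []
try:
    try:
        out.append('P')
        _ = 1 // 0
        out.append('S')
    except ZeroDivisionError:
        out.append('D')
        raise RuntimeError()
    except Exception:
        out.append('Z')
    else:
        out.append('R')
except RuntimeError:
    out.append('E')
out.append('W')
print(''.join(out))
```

Execution trace: 'P' (inner try body) → 'D' (inner except ZeroDivisionError) → 'E' (outer except RuntimeError) → 'W' (after the try/except). Output: PDEW

Answer: PDEW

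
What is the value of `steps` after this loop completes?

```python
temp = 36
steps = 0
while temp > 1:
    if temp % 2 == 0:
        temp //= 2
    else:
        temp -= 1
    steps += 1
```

Steps to reduce 36 to 1
`steps` takes the values: 0 → 1 → 2 → 3 → 4 → 5 → 6

Answer: 6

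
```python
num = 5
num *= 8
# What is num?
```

Trace:
`num = 5` → num = 5
`num *= 8` → num = 40
So num = 40

Answer: 40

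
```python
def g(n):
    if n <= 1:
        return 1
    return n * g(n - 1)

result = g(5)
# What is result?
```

g(5) = 5 * 4 * 3 * 2 * 1 = 120

Answer: 120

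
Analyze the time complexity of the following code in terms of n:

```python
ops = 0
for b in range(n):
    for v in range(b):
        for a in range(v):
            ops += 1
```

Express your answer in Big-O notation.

Each loop level contributes: n × n × n. Multiplying the contributions gives O(n^3).

Answer: O(n^3)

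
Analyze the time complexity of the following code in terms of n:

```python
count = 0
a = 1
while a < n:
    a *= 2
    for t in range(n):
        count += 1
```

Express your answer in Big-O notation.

Each loop level contributes: log n × n. Multiplying the contributions gives O(n log n).

Answer: O(n log n)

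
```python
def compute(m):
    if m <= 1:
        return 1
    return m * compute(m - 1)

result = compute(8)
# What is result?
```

compute(8) = 8 * 7 * 6 * 5 * 4 * 3 * 2 * 1 = 40320

Answer: 40320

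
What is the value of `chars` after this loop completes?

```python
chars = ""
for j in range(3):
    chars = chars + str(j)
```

Concatenate digits 0 to 2
`chars` takes the values: "" → "0" → "01" → "012"

Answer: "012"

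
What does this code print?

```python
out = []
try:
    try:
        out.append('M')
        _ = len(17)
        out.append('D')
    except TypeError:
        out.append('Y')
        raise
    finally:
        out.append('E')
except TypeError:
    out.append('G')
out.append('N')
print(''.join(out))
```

Execution trace: 'M' (inner try body) → 'Y' (inner except TypeError) → 'E' (inner finally) → 'G' (outer except TypeError) → 'N' (after the try/except). Output: MYEGN

Answer: MYEGN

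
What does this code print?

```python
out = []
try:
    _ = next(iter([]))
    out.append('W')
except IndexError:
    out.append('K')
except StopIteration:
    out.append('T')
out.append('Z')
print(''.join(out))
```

Execution trace: 'T' (except StopIteration) → 'Z' (after the try/except). Output: TZ

Answer: TZ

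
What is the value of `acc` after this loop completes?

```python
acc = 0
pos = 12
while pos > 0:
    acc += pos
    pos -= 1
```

Sum 12 down to 1
`acc` takes the values: 0 → 12 → 23 → 33 → 42 → 50 → 57 → 63 → 68 → 72 → 75 → 77 → 78

Answer: 78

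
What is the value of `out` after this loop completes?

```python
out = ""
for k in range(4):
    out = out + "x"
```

Repeat 'x' 4 times
`out` takes the values: "" → "x" → "xx" → "xxx" → "xxxx"

Answer: "xxxx"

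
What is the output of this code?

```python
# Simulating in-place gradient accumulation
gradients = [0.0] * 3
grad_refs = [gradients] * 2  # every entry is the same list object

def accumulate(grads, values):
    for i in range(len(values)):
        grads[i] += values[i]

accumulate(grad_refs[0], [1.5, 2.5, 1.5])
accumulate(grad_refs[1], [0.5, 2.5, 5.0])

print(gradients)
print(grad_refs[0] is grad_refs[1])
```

Key concept: gradient accumulation aliasing.
Step by step:
`gradients = [0.0] * 3` → gradients = [0.0, 0.0, 0.0]
`grad_refs = [gradients] * 2` → grad_refs = [[0.0, 0.0, 0.0], [0.0, 0.0, 0.0]]
`accumulate(grad_refs[0], [1.5, 2.5, 1.5])` → gradients = [1.5, 2.5, 1.5]; grad_refs = [[1.5, 2.5, 1.5], [1.5, 2.5, 1.5]]
`accumulate(grad_refs[1], [0.5, 2.5, 5.0])` → gradients = [2.0, 5.0, 6.5]; grad_refs = [[2.0, 5.0, 6.5], [2.0, 5.0, 6.5]]
`print(gradients)` → prints [2.0, 5.0, 6.5]
`print(grad_refs[0] is grad_refs[1])` → prints True

Answer:
[2.0, 5.0, 6.5]
True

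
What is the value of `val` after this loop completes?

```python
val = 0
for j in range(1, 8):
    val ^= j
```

XOR of 1 to 7
`val` takes the values: 0 → 1 → 3 → 0 → 4 → 1 → 7 → 0

Answer: 0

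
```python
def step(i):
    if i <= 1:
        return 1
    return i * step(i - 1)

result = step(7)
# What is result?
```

step(7) = 7 * 6 * 5 * 4 * 3 * 2 * 1 = 5040

Answer: 5040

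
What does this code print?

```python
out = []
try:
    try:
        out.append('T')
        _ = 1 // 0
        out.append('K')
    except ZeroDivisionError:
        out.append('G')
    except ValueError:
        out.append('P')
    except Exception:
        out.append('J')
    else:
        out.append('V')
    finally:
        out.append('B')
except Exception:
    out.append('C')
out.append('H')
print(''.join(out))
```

Execution trace: 'T' (inner try body) → 'G' (inner except ZeroDivisionError) → 'B' (inner finally) → 'H' (after the try/except). Output: TGBH

Answer: TGBH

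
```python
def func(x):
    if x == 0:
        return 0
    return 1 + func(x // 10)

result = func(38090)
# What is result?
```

Count of digits of 38090: 5

Answer: 5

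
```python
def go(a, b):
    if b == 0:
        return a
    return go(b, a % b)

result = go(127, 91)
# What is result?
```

go(127, 91) -> go(91, 36) -> go(36, 19) -> go(19, 17) -> go(17, 2) -> go(2, 1) -> go(1, 0) -> 1

Answer: 1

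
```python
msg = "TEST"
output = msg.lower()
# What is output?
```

Trace:
`msg = "TEST"` → msg = 'TEST'
`output = msg.lower()` → output = 'test'
So output = 'test'

Answer: 'test'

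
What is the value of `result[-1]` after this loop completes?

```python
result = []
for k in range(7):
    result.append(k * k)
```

Last element of squares 0 to 6
`result` takes the values: [] → [0] → [0, 1] → [0, 1, 4] → [0, 1, 4, 9] → [0, 1, 4, 9, 16] → [0, 1, 4, 9, 16, 25] → [0, 1, 4, 9, 16, 25, 36]
So `result[-1]` = 36

Answer: 36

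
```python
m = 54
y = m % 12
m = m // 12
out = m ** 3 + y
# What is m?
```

Trace:
`m = 54` → m = 54
`y = m % 12` → y = 6
`m = m // 12` → m = 4
`out = m ** 3 + y` → out = 70
So m = 4

Answer: 4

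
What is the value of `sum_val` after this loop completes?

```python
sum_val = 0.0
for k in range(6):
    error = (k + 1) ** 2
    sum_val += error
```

Sum of squared losses 1² + 2² + ... + 6²
`sum_val` takes the values: 0.0 → 1.0 → 5.0 → 14.0 → 30.0 → 55.0 → 91.0

Answer: 91.0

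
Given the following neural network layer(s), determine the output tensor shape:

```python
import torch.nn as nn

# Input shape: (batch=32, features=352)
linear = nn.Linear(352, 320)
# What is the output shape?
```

Input: (32, 352) -> Output: (32, 320)

Answer: (32, 320)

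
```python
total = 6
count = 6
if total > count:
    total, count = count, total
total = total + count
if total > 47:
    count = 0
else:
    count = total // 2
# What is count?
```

Trace:
`total = 6` → total = 6
`count = 6` → count = 6
`if total > count: ...` → total > count is False → no variable changes
`total = total + count` → total = 12
`if total > 47: ...` → total > 47 is False, take else branch → no variable changes
So count = 6

Answer: 6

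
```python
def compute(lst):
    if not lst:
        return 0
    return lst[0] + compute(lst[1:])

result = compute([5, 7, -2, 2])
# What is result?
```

5 + 7 + (-2) + 2 + 0 = 12

Answer: 12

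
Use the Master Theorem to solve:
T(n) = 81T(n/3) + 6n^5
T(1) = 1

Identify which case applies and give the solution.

a=81, b=3, f(n)=6n^5. log_3(81) = 4. Since c=5 > 4 and the regularity condition holds (81(n/3)^5 = (81/3^5)n^5 with 81/3^5 < 1), Case 3 applies: T(n) = Θ(f(n)) = O(n^5).

Answer: O(n^5) - Case 3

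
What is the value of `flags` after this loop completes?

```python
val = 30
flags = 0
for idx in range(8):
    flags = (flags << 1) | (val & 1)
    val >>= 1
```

Reverse lowest 8 bits of 30
`flags` takes the values: 0 → 1 → 3 → 7 → 15 → 30 → 60 → 120

Answer: 120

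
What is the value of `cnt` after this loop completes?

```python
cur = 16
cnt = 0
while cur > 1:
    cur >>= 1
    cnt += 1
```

Count right shifts until 1
`cnt` takes the values: 0 → 1 → 2 → 3 → 4

Answer: 4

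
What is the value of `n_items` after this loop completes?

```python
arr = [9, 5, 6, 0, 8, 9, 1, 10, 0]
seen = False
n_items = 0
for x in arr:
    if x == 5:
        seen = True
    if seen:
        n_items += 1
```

Count elements after first 5 in [9, 5, 6, 0, 8, 9, 1, 10, 0]
`n_items` takes the values: 0 → 1 → 2 → 3 → 4 → 5 → 6 → 7 → 8

Answer: 8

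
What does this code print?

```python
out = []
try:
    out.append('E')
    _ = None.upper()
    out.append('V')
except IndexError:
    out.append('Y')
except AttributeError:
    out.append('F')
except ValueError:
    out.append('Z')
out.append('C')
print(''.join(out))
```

Execution trace: 'E' (try body) → 'F' (except AttributeError) → 'C' (after the try/except). Output: EFC

Answer: EFC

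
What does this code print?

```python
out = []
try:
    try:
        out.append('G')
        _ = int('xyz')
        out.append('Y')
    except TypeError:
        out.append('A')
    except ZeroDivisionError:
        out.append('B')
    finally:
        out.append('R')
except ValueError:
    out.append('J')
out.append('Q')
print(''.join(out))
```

Execution trace: 'G' (try body) → 'R' (finally) → 'J' (outer except ValueError) → 'Q' (after the try/except). Output: GRJQ

Answer: GRJQ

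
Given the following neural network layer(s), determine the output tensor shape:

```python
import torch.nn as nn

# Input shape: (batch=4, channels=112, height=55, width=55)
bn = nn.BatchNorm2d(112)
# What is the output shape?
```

Input: (4, 112, 55, 55) -> Output: (4, 112, 55, 55)

Answer: (4, 112, 55, 55)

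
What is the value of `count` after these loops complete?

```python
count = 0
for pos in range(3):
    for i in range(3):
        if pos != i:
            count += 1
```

3² - 3 (exclude diagonal)
`count` takes the values: 0 → 1 → 2 → 3 → 4 → 5 → 6

Answer: 6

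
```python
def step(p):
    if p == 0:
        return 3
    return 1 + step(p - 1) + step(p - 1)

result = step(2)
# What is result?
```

step(p) = 1 + 2·step(p-1), step(0)=3. Closed form: (3+1)·2^2 - 1 = 15.

Answer: 15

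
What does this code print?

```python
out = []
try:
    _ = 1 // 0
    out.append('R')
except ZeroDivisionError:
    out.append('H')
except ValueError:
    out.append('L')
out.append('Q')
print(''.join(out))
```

Execution trace: 'H' (except ZeroDivisionError) → 'Q' (after the try/except). Output: HQ

Answer: HQ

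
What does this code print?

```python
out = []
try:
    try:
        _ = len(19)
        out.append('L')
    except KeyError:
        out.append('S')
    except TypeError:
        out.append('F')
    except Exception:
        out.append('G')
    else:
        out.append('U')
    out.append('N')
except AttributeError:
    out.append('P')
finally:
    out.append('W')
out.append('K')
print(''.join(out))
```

Execution trace: 'F' (inner except TypeError) → 'N' (try body, no exception) → 'W' (finally) → 'K' (after the try/except). Output: FNWK

Answer: FNWK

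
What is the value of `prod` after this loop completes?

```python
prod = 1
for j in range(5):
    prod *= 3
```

3^5 = 243
`prod` takes the values: 1 → 3 → 9 → 27 → 81 → 243

Answer: 243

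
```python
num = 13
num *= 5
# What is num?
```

Trace:
`num = 13` → num = 13
`num *= 5` → num = 65
So num = 65

Answer: 65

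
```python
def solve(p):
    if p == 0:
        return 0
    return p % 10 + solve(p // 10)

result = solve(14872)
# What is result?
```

Sum of digits of 14872: 2 + 7 + 8 + 4 + 1 = 22

Answer: 22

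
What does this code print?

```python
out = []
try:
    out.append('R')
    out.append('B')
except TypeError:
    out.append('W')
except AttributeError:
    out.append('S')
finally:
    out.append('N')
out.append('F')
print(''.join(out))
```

Execution trace: 'R' (try body) → 'B' (try body, no exception) → 'N' (finally) → 'F' (after the try/except). Output: RBNF

Answer: RBNF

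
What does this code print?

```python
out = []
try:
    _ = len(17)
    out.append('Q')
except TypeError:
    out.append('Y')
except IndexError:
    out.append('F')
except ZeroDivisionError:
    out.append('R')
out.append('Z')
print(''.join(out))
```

Execution trace: 'Y' (except TypeError) → 'Z' (after the try/except). Output: YZ

Answer: YZ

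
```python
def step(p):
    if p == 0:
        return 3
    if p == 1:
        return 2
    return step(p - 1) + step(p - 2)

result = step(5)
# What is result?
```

Build up from base cases: step(0)=3, step(1)=2, step(2)=5, step(3)=7, step(4)=12, step(5)=19

Answer: 19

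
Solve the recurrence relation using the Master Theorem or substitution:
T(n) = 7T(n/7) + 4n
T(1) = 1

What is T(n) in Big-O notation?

By Master Theorem: a=7, b=7, f(n)=4n. Since log_7(7) = 1 and f(n) = Θ(n^1), Case 2 applies. T(n) = O(n log n).

Answer: O(n log n)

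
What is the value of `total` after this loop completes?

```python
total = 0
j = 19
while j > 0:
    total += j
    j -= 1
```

Sum 19 down to 1
`total` takes the values: 0 → 19 → 37 → 54 → 70 → 85 → 99 → 112 → 124 → 135 → 145 → 154 → 162 → 169 → 175 → 180 → 184 → 187 → 189 → 190

Answer: 190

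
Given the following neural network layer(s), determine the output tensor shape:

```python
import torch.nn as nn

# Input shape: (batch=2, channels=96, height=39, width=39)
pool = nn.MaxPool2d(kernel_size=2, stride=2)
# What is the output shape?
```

Input: (2, 96, 39, 39) -> Output: (2, 96, 19, 19)

Answer: (2, 96, 19, 19)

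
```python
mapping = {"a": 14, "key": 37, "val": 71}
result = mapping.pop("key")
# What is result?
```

Trace:
`mapping = {"a": 14, "key": 37, "val": 71}` → mapping = {'a': 14, 'key': 37, 'val': 71}
`result = mapping.pop("key")` → mapping = {'a': 14, 'val': 71}; result = 37
So result = 37

Answer: 37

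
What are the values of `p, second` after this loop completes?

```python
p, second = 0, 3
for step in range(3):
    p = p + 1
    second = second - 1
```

p goes 0→3, second goes 3→0
`p, second` takes the values: (0, 3) → (1, 3) → (1, 2) → (2, 2) → (2, 1) → (3, 1) → (3, 0)

Answer: 3, 0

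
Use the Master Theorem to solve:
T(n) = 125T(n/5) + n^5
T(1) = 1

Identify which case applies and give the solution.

a=125, b=5, f(n)=n^5. log_5(125) = 3. Since c=5 > 3 and the regularity condition holds (125(n/5)^5 = (125/5^5)n^5 with 125/5^5 < 1), Case 3 applies: T(n) = Θ(f(n)) = O(n^5).

Answer: O(n^5) - Case 3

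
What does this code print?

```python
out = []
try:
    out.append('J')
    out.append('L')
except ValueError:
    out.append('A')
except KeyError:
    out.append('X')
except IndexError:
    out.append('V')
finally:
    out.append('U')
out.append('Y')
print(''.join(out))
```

Execution trace: 'J' (try body) → 'L' (try body, no exception) → 'U' (finally) → 'Y' (after the try/except). Output: JLUY

Answer: JLUY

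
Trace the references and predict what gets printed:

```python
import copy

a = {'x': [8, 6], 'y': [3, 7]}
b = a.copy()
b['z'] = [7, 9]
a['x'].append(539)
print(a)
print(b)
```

Key concept: shallow copy of dict with mutable values.
Step by step:
`a = {'x': [8, 6], 'y': [3, 7]}` → a = {'x': [8, 6], 'y': [3, 7]}
`b = a.copy()` → b = {'x': [8, 6], 'y': [3, 7]}
`b['z'] = [7, 9]` → b = {'x': [8, 6], 'y': [3, 7], 'z': [7, 9]}
`a['x'].append(539)` → a = {'x': [8, 6, 539], 'y': [3, 7]}; b = {'x': [8, 6, 539], 'y': [3, 7], 'z': [7, 9]}
`print(a)` → prints {'x': [8, 6, 539], 'y': [3, 7]}
`print(b)` → prints {'x': [8, 6, 539], 'y': [3, 7], 'z': [7, 9]}

Answer:
{'x': [8, 6, 539], 'y': [3, 7]}
{'x': [8, 6, 539], 'y': [3, 7], 'z': [7, 9]}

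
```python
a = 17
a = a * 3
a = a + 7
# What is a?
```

Trace:
`a = 17` → a = 17
`a = a * 3` → a = 51
`a = a + 7` → a = 58
So a = 58

Answer: 58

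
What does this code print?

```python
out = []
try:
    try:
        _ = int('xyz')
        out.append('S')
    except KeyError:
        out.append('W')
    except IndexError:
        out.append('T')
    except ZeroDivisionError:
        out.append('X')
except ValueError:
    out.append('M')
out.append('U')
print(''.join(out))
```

Execution trace: 'M' (outer except ValueError) → 'U' (after the try/except). Output: MU

Answer: MU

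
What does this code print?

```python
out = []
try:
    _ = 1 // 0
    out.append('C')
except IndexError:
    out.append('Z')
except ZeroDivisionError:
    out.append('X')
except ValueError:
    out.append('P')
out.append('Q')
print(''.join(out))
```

Execution trace: 'X' (except ZeroDivisionError) → 'Q' (after the try/except). Output: XQ

Answer: XQ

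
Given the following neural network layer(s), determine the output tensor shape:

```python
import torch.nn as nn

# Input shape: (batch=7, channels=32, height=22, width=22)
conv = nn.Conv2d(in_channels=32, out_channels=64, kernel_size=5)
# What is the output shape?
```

Input: (7, 32, 22, 22) -> Output: (7, 64, 18, 18)

Answer: (7, 64, 18, 18)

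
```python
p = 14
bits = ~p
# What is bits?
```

Trace:
`p = 14` → p = 14
`bits = ~p` → bits = -15
So bits = -15

Answer: -15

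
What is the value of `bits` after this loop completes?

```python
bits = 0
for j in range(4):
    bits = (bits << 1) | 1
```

Build 4 consecutive 1-bits: 0b1111
`bits` takes the values: 0 → 1 → 3 → 7 → 15

Answer: 15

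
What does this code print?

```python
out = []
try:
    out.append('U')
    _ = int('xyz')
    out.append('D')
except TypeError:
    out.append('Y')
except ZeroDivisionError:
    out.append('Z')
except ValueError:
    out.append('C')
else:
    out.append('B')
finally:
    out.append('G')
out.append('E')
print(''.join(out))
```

Execution trace: 'U' (try body) → 'C' (except ValueError) → 'G' (finally) → 'E' (after the try/except). Output: UCGE

Answer: UCGE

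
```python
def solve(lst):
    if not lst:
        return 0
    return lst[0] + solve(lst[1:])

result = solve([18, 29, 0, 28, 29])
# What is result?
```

18 + 29 + 0 + 28 + 29 + 0 = 104

Answer: 104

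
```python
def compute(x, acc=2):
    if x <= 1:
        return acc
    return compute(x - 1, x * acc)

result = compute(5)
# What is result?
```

Accumulator trace (n, acc): (5, 2) -> (4, 10) -> (3, 40) -> (2, 120) -> (1, 240) -> return 240

Answer: 240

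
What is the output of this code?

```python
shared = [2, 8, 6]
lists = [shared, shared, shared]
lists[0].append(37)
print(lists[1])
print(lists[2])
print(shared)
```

Key concept: list of same reference.
Step by step:
`shared = [2, 8, 6]` → shared = [2, 8, 6]
`lists = [shared, shared, shared]` → lists = [[2, 8, 6], [2, 8, 6], [2, 8, 6]]
`lists[0].append(37)` → shared = [2, 8, 6, 37]; lists = [[2, 8, 6, 37], [2, 8, 6, 37], [2, 8, 6, 37]]
`print(lists[1])` → prints [2, 8, 6, 37]
`print(lists[2])` → prints [2, 8, 6, 37]
`print(shared)` → prints [2, 8, 6, 37]

Answer:
[2, 8, 6, 37]
[2, 8, 6, 37]
[2, 8, 6, 37]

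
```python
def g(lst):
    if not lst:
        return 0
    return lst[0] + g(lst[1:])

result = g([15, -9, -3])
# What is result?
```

15 + (-9) + (-3) + 0 = 3

Answer: 3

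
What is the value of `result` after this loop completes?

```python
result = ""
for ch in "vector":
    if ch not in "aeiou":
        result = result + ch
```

Remove vowels from 'vector'
`result` takes the values: "" → "v" → "vc" → "vct" → "vctr"

Answer: "vctr"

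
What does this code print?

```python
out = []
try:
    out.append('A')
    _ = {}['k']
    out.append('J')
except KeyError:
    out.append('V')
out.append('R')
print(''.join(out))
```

Execution trace: 'A' (try body) → 'V' (except KeyError) → 'R' (after the try/except). Output: AVR

Answer: AVR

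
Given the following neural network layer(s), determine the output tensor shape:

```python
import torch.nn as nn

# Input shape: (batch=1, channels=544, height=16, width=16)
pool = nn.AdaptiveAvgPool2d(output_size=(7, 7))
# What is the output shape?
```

Input: (1, 544, 16, 16) -> Output: (1, 544, 7, 7)

Answer: (1, 544, 7, 7)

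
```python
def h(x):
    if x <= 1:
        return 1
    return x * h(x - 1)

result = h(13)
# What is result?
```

h(13) = 13 * 12 * 11 * 10 * 9 * 8 * 7 * 6 * 5 * 4 * 3 * 2 * 1 = 6227020800

Answer: 6227020800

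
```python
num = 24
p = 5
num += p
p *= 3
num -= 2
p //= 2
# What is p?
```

Trace:
`num = 24` → num = 24
`p = 5` → p = 5
`num += p` → num = 29
`p *= 3` → p = 15
`num -= 2` → num = 27
`p //= 2` → p = 7
So p = 7

Answer: 7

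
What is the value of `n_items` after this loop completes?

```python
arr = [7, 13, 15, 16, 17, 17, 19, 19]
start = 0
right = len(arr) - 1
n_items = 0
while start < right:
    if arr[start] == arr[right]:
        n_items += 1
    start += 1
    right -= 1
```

Count matching pairs from ends
`n_items` takes the values: 0

Answer: 0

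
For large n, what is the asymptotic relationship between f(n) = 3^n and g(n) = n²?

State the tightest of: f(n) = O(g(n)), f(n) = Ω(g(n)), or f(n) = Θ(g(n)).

3^n vs n²: f(n) = Ω(g(n)) but not O(g(n)) — 3^n grows strictly faster than n².

Answer: f(n) = Ω(g(n)) but not O(g(n)) — 3^n grows strictly faster than n².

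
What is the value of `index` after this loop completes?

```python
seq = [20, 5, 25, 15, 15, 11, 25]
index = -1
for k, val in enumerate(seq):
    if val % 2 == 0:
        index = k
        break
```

First even number index in [20, 5, 25, 15, 15, 11, 25]
`index` takes the values: -1 → 0

Answer: 0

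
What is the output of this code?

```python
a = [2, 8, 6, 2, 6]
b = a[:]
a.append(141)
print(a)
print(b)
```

Key concept: slice [:] creates copy.
Step by step:
`a = [2, 8, 6, 2, 6]` → a = [2, 8, 6, 2, 6]
`b = a[:]` → b = [2, 8, 6, 2, 6]
`a.append(141)` → a = [2, 8, 6, 2, 6, 141]
`print(a)` → prints [2, 8, 6, 2, 6, 141]
`print(b)` → prints [2, 8, 6, 2, 6]

Answer:
[2, 8, 6, 2, 6, 141]
[2, 8, 6, 2, 6]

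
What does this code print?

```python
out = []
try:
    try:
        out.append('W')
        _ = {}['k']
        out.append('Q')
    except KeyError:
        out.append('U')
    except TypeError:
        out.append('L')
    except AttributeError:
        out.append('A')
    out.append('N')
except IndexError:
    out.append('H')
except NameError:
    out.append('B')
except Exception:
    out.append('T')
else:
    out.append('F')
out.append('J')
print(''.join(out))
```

Execution trace: 'W' (inner try body) → 'U' (inner except KeyError) → 'N' (try body, no exception) → 'F' (else) → 'J' (after the try/except). Output: WUNFJ

Answer: WUNFJ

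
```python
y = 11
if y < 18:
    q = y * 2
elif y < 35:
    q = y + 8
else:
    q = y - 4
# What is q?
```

Trace:
`y = 11` → y = 11
`if y < 18: ...` → y < 18 is True → q = 22
So q = 22

Answer: 22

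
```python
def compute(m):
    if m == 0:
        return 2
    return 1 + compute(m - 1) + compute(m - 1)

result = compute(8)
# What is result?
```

compute(m) = 1 + 2·compute(m-1), compute(0)=2. Closed form: (2+1)·2^8 - 1 = 767.

Answer: 767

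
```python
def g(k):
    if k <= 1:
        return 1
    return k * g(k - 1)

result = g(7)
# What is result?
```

g(7) = 7 * 6 * 5 * 4 * 3 * 2 * 1 = 5040

Answer: 5040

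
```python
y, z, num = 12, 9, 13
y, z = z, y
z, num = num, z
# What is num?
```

Trace:
`y, z, num = 12, 9, 13` → y = 12; z = 9; num = 13
`y, z = z, y` → y = 9; z = 12
`z, num = num, z` → z = 13; num = 12
So num = 12

Answer: 12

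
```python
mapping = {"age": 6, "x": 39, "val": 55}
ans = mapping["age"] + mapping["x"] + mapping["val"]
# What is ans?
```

Trace:
`mapping = {"age": 6, "x": 39, "val": 55}` → mapping = {'age': 6, 'x': 39, 'val': 55}
`ans = mapping["age"] + mapping["x"] + mapping["val"]` → ans = 100
So ans = 100

Answer: 100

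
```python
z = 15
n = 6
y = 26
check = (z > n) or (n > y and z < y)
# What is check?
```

Trace:
`z = 15` → z = 15
`n = 6` → n = 6
`y = 26` → y = 26
`check = (z > n) or (n > y and z < y)` → check = True
So check = True

Answer: True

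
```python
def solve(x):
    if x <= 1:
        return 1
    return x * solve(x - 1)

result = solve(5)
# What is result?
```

solve(5) = 5 * 4 * 3 * 2 * 1 = 120

Answer: 120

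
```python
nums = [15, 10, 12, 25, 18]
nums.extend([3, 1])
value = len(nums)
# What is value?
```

Trace:
`nums = [15, 10, 12, 25, 18]` → nums = [15, 10, 12, 25, 18]
`nums.extend([3, 1])` → nums = [15, 10, 12, 25, 18, 3, 1]
`value = len(nums)` → value = 7
So value = 7

Answer: 7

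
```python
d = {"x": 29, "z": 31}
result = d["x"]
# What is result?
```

Trace:
`d = {"x": 29, "z": 31}` → d = {'x': 29, 'z': 31}
`result = d["x"]` → result = 29
So result = 29

Answer: 29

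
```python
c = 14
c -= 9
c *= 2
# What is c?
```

Trace:
`c = 14` → c = 14
`c -= 9` → c = 5
`c *= 2` → c = 10
So c = 10

Answer: 10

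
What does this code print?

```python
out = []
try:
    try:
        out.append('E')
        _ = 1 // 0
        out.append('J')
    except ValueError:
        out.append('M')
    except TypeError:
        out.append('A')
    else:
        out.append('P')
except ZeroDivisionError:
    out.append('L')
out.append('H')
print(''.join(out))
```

Execution trace: 'E' (inner try body) → 'L' (outer except ZeroDivisionError) → 'H' (after the try/except). Output: ELH

Answer: ELH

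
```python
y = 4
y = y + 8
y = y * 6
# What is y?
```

Trace:
`y = 4` → y = 4
`y = y + 8` → y = 12
`y = y * 6` → y = 72
So y = 72

Answer: 72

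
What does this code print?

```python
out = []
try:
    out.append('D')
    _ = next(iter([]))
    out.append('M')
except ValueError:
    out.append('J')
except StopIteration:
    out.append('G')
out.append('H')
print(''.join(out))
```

Execution trace: 'D' (try body) → 'G' (except StopIteration) → 'H' (after the try/except). Output: DGH

Answer: DGH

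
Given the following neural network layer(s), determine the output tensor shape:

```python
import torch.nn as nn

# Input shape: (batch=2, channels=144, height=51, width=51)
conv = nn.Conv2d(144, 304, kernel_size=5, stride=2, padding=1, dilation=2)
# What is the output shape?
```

Input: (2, 144, 51, 51) -> Output: (2, 304, 23, 23)

Answer: (2, 304, 23, 23)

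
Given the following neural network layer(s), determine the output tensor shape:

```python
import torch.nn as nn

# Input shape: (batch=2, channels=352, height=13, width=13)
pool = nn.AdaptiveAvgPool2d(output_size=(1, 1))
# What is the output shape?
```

Input: (2, 352, 13, 13) -> Output: (2, 352, 1, 1)

Answer: (2, 352, 1, 1)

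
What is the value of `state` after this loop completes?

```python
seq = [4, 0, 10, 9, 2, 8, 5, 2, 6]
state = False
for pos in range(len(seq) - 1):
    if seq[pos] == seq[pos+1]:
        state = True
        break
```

Check consecutive duplicates in [4, 0, 10, 9, 2, 8, 5, 2, 6]
`state` takes the values: False

Answer: False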